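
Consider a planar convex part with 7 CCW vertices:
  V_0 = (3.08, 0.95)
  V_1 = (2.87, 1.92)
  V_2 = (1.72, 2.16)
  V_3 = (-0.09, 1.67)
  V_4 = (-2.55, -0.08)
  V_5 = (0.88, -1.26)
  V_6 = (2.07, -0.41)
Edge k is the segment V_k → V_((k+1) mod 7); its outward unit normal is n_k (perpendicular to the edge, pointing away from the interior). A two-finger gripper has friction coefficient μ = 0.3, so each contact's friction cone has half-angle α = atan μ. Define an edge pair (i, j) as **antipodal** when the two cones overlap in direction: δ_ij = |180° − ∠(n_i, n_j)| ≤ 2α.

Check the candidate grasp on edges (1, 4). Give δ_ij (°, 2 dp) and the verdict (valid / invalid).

α = atan 0.3 = 16.70°;  2α = 33.40°
edge 1: e_1 = (-1.15, +0.24);  n_1 = (+0.2043, +0.9789)
edge 4: e_4 = (+3.43, -1.18);  n_4 = (-0.3253, -0.9456)
∠(n_1, n_4) = 172.80°
δ = |180° − 172.80°| = 7.20°
7.20° ≤ 2α = 33.40°  →  valid

δ = 7.20°, valid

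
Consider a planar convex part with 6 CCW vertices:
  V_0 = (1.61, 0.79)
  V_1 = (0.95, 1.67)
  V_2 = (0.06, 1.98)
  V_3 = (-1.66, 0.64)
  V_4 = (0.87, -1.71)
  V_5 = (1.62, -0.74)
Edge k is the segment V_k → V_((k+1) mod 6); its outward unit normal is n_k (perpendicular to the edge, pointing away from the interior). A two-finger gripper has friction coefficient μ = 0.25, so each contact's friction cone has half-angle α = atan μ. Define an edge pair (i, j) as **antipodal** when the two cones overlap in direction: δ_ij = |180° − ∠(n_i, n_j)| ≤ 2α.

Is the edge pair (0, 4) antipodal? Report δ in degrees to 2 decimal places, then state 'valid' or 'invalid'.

α = atan 0.25 = 14.04°;  2α = 28.07°
edge 0: e_0 = (-0.66, +0.88);  n_0 = (+0.8000, +0.6000)
edge 4: e_4 = (+0.75, +0.97);  n_4 = (+0.7911, -0.6117)
∠(n_0, n_4) = 74.58°
δ = |180° − 74.58°| = 105.42°
105.42° > 2α = 28.07°  →  invalid

δ = 105.42°, invalid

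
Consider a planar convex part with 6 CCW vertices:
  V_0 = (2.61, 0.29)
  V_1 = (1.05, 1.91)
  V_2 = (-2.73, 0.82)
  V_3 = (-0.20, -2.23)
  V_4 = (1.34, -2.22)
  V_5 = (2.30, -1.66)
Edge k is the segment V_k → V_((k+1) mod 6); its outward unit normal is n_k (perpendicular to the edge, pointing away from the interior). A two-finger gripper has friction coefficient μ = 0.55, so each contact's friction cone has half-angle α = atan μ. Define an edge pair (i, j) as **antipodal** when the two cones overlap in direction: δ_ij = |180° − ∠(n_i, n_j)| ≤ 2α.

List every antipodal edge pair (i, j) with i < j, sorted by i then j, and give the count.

count = 5; pairs: (0,2), (0,3), (1,3), (1,4), (2,5)

α = atan 0.55 = 28.81°;  2α = 57.62°
n_0 = (+0.7203, +0.6936)
n_1 = (-0.2771, +0.9608)
n_2 = (-0.7697, -0.6384)
n_3 = (+0.0065, -1.0000)
n_4 = (+0.5039, -0.8638)
n_5 = (+0.9876, -0.1570)
  (0,1): δ = 117.83°  ·
  (0,2): δ = 4.24°  ✓
  (0,3): δ = 46.45°  ✓
  (0,4): δ = 76.34°  ·
  (0,5): δ = 127.05°  ·
  (1,2): δ = 66.41°  ·
  (1,3): δ = 15.71°  ✓
  (1,4): δ = 14.17°  ✓
  (1,5): δ = 64.88°  ·
  (2,3): δ = 129.30°  ·
  (2,4): δ = 99.42°  ·
  (2,5): δ = 48.71°  ✓
  (3,4): δ = 150.12°  ·
  (3,5): δ = 99.41°  ·
  (4,5): δ = 129.29°  ·
antipodal pairs: 5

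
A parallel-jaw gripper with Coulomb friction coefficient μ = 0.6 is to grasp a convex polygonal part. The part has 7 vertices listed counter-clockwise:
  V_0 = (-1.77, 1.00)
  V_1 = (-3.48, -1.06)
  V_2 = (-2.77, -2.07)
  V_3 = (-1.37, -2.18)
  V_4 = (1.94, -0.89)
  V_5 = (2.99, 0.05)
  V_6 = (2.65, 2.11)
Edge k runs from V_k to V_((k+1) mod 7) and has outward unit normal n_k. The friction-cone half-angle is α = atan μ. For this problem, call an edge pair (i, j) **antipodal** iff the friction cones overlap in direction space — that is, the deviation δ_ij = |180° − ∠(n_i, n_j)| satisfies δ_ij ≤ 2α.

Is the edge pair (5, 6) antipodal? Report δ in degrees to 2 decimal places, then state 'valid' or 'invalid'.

δ = 85.27°, invalid

α = atan 0.6 = 30.96°;  2α = 61.93°
edge 5: e_5 = (-0.34, +2.06);  n_5 = (+0.9867, +0.1628)
edge 6: e_6 = (-4.42, -1.11);  n_6 = (-0.2436, +0.9699)
∠(n_5, n_6) = 94.73°
δ = |180° − 94.73°| = 85.27°
85.27° > 2α = 61.93°  →  invalid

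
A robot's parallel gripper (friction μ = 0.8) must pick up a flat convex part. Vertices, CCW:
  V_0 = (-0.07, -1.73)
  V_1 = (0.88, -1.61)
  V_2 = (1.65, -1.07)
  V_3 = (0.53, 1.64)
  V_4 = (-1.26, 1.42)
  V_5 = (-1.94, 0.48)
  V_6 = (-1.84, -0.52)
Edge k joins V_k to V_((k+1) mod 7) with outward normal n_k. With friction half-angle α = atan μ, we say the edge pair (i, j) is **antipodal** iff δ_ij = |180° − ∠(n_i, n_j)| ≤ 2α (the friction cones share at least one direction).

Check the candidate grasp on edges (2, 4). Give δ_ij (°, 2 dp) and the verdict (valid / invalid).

δ = 58.34°, valid

α = atan 0.8 = 38.66°;  2α = 77.32°
edge 2: e_2 = (-1.12, +2.71);  n_2 = (+0.9242, +0.3820)
edge 4: e_4 = (-0.68, -0.94);  n_4 = (-0.8102, +0.5861)
∠(n_2, n_4) = 121.66°
δ = |180° − 121.66°| = 58.34°
58.34° ≤ 2α = 77.32°  →  valid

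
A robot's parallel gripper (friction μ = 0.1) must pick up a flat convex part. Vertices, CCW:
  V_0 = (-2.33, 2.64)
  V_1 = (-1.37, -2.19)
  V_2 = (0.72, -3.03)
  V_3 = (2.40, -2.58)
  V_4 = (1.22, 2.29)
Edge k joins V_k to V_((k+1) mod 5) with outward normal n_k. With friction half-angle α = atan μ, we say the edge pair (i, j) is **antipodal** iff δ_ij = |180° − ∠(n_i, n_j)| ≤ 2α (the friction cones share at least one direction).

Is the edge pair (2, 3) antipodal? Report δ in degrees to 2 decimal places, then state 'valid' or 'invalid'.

α = atan 0.1 = 5.71°;  2α = 11.42°
edge 2: e_2 = (+1.68, +0.45);  n_2 = (+0.2587, -0.9659)
edge 3: e_3 = (-1.18, +4.87);  n_3 = (+0.9719, +0.2355)
∠(n_2, n_3) = 88.63°
δ = |180° − 88.63°| = 91.37°
91.37° > 2α = 11.42°  →  invalid

δ = 91.37°, invalid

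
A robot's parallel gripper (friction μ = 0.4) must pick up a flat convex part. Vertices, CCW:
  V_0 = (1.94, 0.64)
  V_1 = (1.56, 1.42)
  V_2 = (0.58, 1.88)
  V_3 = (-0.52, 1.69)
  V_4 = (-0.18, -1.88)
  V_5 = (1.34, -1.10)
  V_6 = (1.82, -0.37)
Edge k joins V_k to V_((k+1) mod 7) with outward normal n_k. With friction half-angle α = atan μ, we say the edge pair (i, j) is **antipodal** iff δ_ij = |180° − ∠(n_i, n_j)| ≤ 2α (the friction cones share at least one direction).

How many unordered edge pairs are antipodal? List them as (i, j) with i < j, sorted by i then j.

α = atan 0.4 = 21.80°;  2α = 43.60°
n_0 = (+0.8990, +0.4380)
n_1 = (+0.4249, +0.9052)
n_2 = (-0.1702, +0.9854)
n_3 = (-0.9955, -0.0948)
n_4 = (+0.4566, -0.8897)
n_5 = (+0.8356, -0.5494)
n_6 = (+0.9930, -0.1180)
  (0,1): δ = 141.12°  ·
  (0,2): δ = 106.17°  ·
  (0,3): δ = 20.53°  ✓
  (0,4): δ = 91.19°  ·
  (0,5): δ = 120.70°  ·
  (0,6): δ = 147.25°  ·
  (1,2): δ = 145.06°  ·
  (1,3): δ = 59.41°  ·
  (1,4): δ = 52.31°  ·
  (1,5): δ = 81.82°  ·
  (1,6): δ = 108.37°  ·
  (2,3): δ = 94.36°  ·
  (2,4): δ = 17.37°  ✓
  (2,5): δ = 46.87°  ·
  (2,6): δ = 73.42°  ·
  (3,4): δ = 68.28°  ·
  (3,5): δ = 38.77°  ✓
  (3,6): δ = 12.22°  ✓
  (4,5): δ = 150.49°  ·
  (4,6): δ = 123.94°  ·
  (5,6): δ = 153.45°  ·
antipodal pairs: 4

count = 4; pairs: (0,3), (2,4), (3,5), (3,6)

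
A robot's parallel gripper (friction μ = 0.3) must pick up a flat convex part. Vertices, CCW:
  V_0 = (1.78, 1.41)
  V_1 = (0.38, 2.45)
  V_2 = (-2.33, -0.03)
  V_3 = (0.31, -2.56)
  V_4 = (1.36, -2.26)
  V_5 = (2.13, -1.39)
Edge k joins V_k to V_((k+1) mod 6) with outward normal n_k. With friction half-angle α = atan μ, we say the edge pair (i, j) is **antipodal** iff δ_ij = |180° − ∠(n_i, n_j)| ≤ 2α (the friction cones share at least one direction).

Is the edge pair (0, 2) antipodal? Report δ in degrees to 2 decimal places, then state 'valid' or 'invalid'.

δ = 7.17°, valid

α = atan 0.3 = 16.70°;  2α = 33.40°
edge 0: e_0 = (-1.40, +1.04);  n_0 = (+0.5963, +0.8027)
edge 2: e_2 = (+2.64, -2.53);  n_2 = (-0.6919, -0.7220)
∠(n_0, n_2) = 172.83°
δ = |180° − 172.83°| = 7.17°
7.17° ≤ 2α = 33.40°  →  valid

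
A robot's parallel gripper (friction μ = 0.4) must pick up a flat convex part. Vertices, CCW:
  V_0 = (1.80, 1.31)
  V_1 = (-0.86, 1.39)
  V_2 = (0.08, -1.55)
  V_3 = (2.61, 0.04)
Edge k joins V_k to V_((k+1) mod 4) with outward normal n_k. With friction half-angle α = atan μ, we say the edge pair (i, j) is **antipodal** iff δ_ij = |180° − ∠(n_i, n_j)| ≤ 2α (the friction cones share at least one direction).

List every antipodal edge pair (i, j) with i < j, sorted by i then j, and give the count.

α = atan 0.4 = 21.80°;  2α = 43.60°
n_0 = (+0.0301, +0.9995)
n_1 = (-0.9525, -0.3045)
n_2 = (+0.5321, -0.8467)
n_3 = (+0.8431, +0.5377)
  (0,1): δ = 70.55°  ·
  (0,2): δ = 33.87°  ✓
  (0,3): δ = 124.25°  ·
  (1,2): δ = 75.58°  ·
  (1,3): δ = 14.80°  ✓
  (2,3): δ = 89.62°  ·
antipodal pairs: 2

count = 2; pairs: (0,2), (1,3)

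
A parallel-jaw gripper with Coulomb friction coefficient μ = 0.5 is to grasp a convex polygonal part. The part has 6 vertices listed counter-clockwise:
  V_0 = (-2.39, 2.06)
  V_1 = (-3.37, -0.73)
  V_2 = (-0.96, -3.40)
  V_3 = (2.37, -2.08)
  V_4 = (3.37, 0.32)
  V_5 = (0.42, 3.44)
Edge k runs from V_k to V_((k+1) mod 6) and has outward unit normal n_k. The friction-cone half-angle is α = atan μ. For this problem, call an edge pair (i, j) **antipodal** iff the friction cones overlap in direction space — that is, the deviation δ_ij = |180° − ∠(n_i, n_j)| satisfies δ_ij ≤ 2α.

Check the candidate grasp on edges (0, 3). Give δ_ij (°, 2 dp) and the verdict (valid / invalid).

δ = 3.27°, valid

α = atan 0.5 = 26.57°;  2α = 53.13°
edge 0: e_0 = (-0.98, -2.79);  n_0 = (-0.9435, +0.3314)
edge 3: e_3 = (+1.00, +2.40);  n_3 = (+0.9231, -0.3846)
∠(n_0, n_3) = 176.73°
δ = |180° − 176.73°| = 3.27°
3.27° ≤ 2α = 53.13°  →  valid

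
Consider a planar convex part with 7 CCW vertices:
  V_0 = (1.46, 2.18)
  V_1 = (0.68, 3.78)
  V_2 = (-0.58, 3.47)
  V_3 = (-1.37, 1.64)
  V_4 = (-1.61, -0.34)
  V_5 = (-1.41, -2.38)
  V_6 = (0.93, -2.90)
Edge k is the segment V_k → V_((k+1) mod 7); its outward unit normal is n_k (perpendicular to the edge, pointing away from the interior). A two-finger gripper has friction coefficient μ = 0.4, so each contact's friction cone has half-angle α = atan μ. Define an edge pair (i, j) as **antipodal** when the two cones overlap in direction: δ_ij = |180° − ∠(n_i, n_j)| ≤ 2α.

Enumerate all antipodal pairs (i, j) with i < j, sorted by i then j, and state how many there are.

count = 6; pairs: (0,3), (0,4), (1,5), (2,6), (3,6), (4,6)

α = atan 0.4 = 21.80°;  2α = 43.60°
n_0 = (+0.8989, +0.4382)
n_1 = (-0.2389, +0.9710)
n_2 = (-0.9181, +0.3963)
n_3 = (-0.9927, +0.1203)
n_4 = (-0.9952, -0.0976)
n_5 = (-0.2169, -0.9762)
n_6 = (+0.9946, -0.1038)
  (0,1): δ = 102.17°  ·
  (0,2): δ = 49.34°  ·
  (0,3): δ = 32.90°  ✓
  (0,4): δ = 20.39°  ✓
  (0,5): δ = 51.48°  ·
  (0,6): δ = 148.05°  ·
  (1,2): δ = 127.17°  ·
  (1,3): δ = 110.73°  ·
  (1,4): δ = 98.22°  ·
  (1,5): δ = 26.35°  ✓
  (1,6): δ = 70.22°  ·
  (2,3): δ = 163.56°  ·
  (2,4): δ = 151.05°  ·
  (2,5): δ = 79.18°  ·
  (2,6): δ = 17.39°  ✓
  (3,4): δ = 167.49°  ·
  (3,5): δ = 95.62°  ·
  (3,6): δ = 0.96°  ✓
  (4,5): δ = 108.13°  ·
  (4,6): δ = 11.56°  ✓
  (5,6): δ = 83.43°  ·
antipodal pairs: 6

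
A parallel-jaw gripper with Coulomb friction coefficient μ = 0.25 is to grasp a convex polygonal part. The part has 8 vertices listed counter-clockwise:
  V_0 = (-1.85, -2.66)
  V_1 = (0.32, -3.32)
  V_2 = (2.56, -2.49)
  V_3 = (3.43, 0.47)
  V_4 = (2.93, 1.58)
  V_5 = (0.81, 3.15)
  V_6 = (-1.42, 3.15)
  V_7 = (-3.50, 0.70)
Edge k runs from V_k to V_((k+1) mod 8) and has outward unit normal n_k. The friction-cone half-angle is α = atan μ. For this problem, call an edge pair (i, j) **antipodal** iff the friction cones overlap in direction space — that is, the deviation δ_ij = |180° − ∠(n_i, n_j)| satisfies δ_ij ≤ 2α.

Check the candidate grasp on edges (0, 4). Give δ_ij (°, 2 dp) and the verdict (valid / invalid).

α = atan 0.25 = 14.04°;  2α = 28.07°
edge 0: e_0 = (+2.17, -0.66);  n_0 = (-0.2910, -0.9567)
edge 4: e_4 = (-2.12, +1.57);  n_4 = (+0.5951, +0.8036)
∠(n_0, n_4) = 160.39°
δ = |180° − 160.39°| = 19.61°
19.61° ≤ 2α = 28.07°  →  valid

δ = 19.61°, valid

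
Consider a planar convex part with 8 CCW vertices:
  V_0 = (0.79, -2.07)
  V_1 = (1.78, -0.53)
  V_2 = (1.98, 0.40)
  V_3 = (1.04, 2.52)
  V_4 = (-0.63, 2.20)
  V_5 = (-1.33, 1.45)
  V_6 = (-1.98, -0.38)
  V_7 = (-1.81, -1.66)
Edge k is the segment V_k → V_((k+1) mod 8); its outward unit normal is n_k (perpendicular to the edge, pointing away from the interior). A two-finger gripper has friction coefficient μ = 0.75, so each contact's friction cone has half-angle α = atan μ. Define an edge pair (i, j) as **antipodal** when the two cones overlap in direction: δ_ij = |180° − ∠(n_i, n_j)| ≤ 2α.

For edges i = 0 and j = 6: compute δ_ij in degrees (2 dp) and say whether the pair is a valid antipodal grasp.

α = atan 0.75 = 36.87°;  2α = 73.74°
edge 0: e_0 = (+0.99, +1.54);  n_0 = (+0.8412, -0.5408)
edge 6: e_6 = (+0.17, -1.28);  n_6 = (-0.9913, -0.1317)
∠(n_0, n_6) = 139.70°
δ = |180° − 139.70°| = 40.30°
40.30° ≤ 2α = 73.74°  →  valid

δ = 40.30°, valid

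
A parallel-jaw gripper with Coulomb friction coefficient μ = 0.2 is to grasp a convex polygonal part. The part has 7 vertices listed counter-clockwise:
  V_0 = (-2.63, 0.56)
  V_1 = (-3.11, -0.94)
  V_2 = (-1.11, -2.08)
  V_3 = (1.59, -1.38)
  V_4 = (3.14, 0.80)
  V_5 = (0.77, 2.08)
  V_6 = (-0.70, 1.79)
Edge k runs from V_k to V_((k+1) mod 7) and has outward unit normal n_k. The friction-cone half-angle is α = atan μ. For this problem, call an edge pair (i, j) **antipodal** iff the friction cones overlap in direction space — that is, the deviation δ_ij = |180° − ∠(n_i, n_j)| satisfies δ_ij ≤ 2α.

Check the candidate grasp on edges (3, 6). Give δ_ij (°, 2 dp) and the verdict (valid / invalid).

δ = 22.08°, valid

α = atan 0.2 = 11.31°;  2α = 22.62°
edge 3: e_3 = (+1.55, +2.18);  n_3 = (+0.8150, -0.5795)
edge 6: e_6 = (-1.93, -1.23);  n_6 = (-0.5374, +0.8433)
∠(n_3, n_6) = 157.92°
δ = |180° − 157.92°| = 22.08°
22.08° ≤ 2α = 22.62°  →  valid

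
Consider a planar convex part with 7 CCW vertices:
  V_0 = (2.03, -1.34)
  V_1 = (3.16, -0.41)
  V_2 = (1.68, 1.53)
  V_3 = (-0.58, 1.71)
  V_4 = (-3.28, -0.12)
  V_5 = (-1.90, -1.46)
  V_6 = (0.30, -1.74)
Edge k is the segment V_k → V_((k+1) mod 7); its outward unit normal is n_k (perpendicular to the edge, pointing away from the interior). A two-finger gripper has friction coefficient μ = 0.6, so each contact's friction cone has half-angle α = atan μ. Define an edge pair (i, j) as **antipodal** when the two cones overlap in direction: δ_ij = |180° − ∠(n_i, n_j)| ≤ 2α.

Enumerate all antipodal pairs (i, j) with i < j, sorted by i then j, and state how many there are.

count = 9; pairs: (0,2), (0,3), (1,4), (1,5), (2,4), (2,5), (2,6), (3,5), (3,6)

α = atan 0.6 = 30.96°;  2α = 61.93°
n_0 = (+0.6355, -0.7721)
n_1 = (+0.7951, +0.6065)
n_2 = (+0.0794, +0.9968)
n_3 = (-0.5611, +0.8278)
n_4 = (-0.6966, -0.7174)
n_5 = (-0.1263, -0.9920)
n_6 = (+0.2253, -0.9743)
  (0,1): δ = 92.12°  ·
  (0,2): δ = 44.01°  ✓
  (0,3): δ = 5.33°  ✓
  (0,4): δ = 96.39°  ·
  (0,5): δ = 133.29°  ·
  (0,6): δ = 153.56°  ·
  (1,2): δ = 131.89°  ·
  (1,3): δ = 93.21°  ·
  (1,4): δ = 8.50°  ✓
  (1,5): δ = 45.41°  ✓
  (1,6): δ = 65.68°  ·
  (2,3): δ = 141.32°  ·
  (2,4): δ = 39.60°  ✓
  (2,5): δ = 2.70°  ✓
  (2,6): δ = 17.57°  ✓
  (3,4): δ = 78.29°  ·
  (3,5): δ = 41.38°  ✓
  (3,6): δ = 21.11°  ✓
  (4,5): δ = 143.10°  ·
  (4,6): δ = 122.82°  ·
  (5,6): δ = 159.73°  ·
antipodal pairs: 9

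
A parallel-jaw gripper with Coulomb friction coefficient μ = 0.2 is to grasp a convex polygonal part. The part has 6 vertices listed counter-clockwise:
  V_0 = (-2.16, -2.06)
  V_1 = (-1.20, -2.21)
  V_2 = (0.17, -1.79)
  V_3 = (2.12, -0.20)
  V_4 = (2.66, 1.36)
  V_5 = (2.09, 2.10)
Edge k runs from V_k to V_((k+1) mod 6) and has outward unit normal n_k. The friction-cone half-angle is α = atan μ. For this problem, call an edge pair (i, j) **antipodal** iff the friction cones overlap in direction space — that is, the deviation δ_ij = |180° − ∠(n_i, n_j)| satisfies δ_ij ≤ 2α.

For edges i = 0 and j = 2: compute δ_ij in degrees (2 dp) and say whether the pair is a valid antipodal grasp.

α = atan 0.2 = 11.31°;  2α = 22.62°
edge 0: e_0 = (+0.96, -0.15);  n_0 = (-0.1544, -0.9880)
edge 2: e_2 = (+1.95, +1.59);  n_2 = (+0.6319, -0.7750)
∠(n_0, n_2) = 48.07°
δ = |180° − 48.07°| = 131.93°
131.93° > 2α = 22.62°  →  invalid

δ = 131.93°, invalid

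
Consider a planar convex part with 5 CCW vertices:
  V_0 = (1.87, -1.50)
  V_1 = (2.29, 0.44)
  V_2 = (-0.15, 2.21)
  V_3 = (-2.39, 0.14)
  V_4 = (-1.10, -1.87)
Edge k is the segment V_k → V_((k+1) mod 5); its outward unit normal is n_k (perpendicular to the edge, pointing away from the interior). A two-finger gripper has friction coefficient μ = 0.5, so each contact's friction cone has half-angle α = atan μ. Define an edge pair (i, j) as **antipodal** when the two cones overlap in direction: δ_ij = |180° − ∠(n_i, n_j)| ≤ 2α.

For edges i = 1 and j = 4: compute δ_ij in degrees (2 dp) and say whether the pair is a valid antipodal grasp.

α = atan 0.5 = 26.57°;  2α = 53.13°
edge 1: e_1 = (-2.44, +1.77);  n_1 = (+0.5872, +0.8095)
edge 4: e_4 = (+2.97, +0.37);  n_4 = (+0.1236, -0.9923)
∠(n_1, n_4) = 136.94°
δ = |180° − 136.94°| = 43.06°
43.06° ≤ 2α = 53.13°  →  valid

δ = 43.06°, valid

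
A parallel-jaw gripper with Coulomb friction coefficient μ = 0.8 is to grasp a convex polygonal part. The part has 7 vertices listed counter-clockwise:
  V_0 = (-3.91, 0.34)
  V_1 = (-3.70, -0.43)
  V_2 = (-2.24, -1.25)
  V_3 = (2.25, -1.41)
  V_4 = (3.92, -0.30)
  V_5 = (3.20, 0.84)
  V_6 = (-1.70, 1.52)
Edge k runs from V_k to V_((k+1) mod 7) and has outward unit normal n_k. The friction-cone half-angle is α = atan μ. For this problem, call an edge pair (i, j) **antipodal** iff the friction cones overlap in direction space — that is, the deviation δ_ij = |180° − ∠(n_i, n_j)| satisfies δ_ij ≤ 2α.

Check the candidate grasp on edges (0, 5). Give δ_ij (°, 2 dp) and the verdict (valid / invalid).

α = atan 0.8 = 38.66°;  2α = 77.32°
edge 0: e_0 = (+0.21, -0.77);  n_0 = (-0.9648, -0.2631)
edge 5: e_5 = (-4.90, +0.68);  n_5 = (+0.1375, +0.9905)
∠(n_0, n_5) = 113.16°
δ = |180° − 113.16°| = 66.84°
66.84° ≤ 2α = 77.32°  →  valid

δ = 66.84°, valid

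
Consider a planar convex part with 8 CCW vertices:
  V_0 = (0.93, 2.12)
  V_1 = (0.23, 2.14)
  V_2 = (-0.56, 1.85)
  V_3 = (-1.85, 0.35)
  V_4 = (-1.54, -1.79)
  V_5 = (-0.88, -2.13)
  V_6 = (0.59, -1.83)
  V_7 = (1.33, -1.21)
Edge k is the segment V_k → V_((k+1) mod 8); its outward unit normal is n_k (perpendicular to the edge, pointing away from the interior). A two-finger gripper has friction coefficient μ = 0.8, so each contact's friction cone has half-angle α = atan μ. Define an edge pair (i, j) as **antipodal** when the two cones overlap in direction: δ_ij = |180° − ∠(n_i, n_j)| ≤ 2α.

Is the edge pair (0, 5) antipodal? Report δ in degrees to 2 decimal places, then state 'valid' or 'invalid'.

δ = 13.17°, valid

α = atan 0.8 = 38.66°;  2α = 77.32°
edge 0: e_0 = (-0.70, +0.02);  n_0 = (+0.0286, +0.9996)
edge 5: e_5 = (+1.47, +0.30);  n_5 = (+0.2000, -0.9798)
∠(n_0, n_5) = 166.83°
δ = |180° − 166.83°| = 13.17°
13.17° ≤ 2α = 77.32°  →  valid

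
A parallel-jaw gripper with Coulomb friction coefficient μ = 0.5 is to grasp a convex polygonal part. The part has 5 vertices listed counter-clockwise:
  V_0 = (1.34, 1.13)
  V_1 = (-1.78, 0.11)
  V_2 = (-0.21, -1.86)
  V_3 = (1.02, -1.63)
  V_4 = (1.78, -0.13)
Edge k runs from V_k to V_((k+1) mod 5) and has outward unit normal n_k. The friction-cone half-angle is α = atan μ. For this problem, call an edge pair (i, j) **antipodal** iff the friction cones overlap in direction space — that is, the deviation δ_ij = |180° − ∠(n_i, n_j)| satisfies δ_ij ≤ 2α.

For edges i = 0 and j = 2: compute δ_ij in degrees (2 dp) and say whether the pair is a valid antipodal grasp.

δ = 7.51°, valid

α = atan 0.5 = 26.57°;  2α = 53.13°
edge 0: e_0 = (-3.12, -1.02);  n_0 = (-0.3107, +0.9505)
edge 2: e_2 = (+1.23, +0.23);  n_2 = (+0.1838, -0.9830)
∠(n_0, n_2) = 172.49°
δ = |180° − 172.49°| = 7.51°
7.51° ≤ 2α = 53.13°  →  valid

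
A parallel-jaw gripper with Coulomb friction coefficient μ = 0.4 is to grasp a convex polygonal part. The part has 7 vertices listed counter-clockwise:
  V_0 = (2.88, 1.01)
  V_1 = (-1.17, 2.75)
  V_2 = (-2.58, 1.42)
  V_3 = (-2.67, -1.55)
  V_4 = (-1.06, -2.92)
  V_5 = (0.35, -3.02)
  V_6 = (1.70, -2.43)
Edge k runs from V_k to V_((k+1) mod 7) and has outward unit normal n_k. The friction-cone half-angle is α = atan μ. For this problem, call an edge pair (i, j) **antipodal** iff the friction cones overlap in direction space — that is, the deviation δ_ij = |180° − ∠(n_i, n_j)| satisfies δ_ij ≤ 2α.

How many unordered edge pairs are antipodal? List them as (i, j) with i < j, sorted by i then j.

α = atan 0.4 = 21.80°;  2α = 43.60°
n_0 = (+0.3947, +0.9188)
n_1 = (-0.6862, +0.7274)
n_2 = (-0.9995, +0.0303)
n_3 = (-0.6481, -0.7616)
n_4 = (-0.0707, -0.9975)
n_5 = (+0.4005, -0.9163)
n_6 = (+0.9459, -0.3245)
  (0,1): δ = 113.42°  ·
  (0,2): δ = 68.49°  ·
  (0,3): δ = 17.15°  ✓
  (0,4): δ = 19.19°  ✓
  (0,5): δ = 46.86°  ·
  (0,6): δ = 94.32°  ·
  (1,2): δ = 135.06°  ·
  (1,3): δ = 83.72°  ·
  (1,4): δ = 47.38°  ·
  (1,5): δ = 19.72°  ✓
  (1,6): δ = 27.74°  ✓
  (2,3): δ = 128.66°  ·
  (2,4): δ = 92.32°  ·
  (2,5): δ = 64.66°  ·
  (2,6): δ = 17.20°  ✓
  (3,4): δ = 143.66°  ·
  (3,5): δ = 116.00°  ·
  (3,6): δ = 68.54°  ·
  (4,5): δ = 152.34°  ·
  (4,6): δ = 104.88°  ·
  (5,6): δ = 132.54°  ·
antipodal pairs: 5

count = 5; pairs: (0,3), (0,4), (1,5), (1,6), (2,6)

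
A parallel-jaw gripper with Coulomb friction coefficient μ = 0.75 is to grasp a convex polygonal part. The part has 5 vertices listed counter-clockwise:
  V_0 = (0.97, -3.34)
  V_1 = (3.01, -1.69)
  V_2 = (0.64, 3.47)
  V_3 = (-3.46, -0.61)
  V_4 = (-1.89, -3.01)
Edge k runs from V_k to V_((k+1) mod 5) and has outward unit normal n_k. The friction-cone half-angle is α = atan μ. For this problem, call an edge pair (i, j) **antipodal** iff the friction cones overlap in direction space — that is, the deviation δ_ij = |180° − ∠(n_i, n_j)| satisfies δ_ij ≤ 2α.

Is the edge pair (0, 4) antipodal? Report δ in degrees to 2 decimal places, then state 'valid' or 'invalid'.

δ = 134.45°, invalid

α = atan 0.75 = 36.87°;  2α = 73.74°
edge 0: e_0 = (+2.04, +1.65);  n_0 = (+0.6289, -0.7775)
edge 4: e_4 = (+2.86, -0.33);  n_4 = (-0.1146, -0.9934)
∠(n_0, n_4) = 45.55°
δ = |180° − 45.55°| = 134.45°
134.45° > 2α = 73.74°  →  invalid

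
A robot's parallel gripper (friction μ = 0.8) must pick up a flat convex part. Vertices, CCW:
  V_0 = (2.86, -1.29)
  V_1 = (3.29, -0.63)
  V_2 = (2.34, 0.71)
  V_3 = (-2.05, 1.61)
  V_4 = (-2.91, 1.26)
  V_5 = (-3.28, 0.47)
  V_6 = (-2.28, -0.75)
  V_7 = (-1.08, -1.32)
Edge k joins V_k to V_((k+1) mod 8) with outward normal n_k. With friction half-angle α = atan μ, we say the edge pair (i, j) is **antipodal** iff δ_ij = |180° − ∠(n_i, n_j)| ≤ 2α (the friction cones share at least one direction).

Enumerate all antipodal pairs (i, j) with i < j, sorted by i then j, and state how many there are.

α = atan 0.8 = 38.66°;  2α = 77.32°
n_0 = (+0.8379, -0.5459)
n_1 = (+0.8158, +0.5784)
n_2 = (+0.2008, +0.9796)
n_3 = (-0.3770, +0.9262)
n_4 = (-0.9056, +0.4241)
n_5 = (-0.7734, -0.6339)
n_6 = (-0.4291, -0.9033)
n_7 = (+0.0076, -1.0000)
  (0,1): δ = 111.58°  ·
  (0,2): δ = 68.50°  ✓
  (0,3): δ = 34.77°  ✓
  (0,4): δ = 7.99°  ✓
  (0,5): δ = 72.43°  ✓
  (0,6): δ = 97.68°  ·
  (0,7): δ = 123.52°  ·
  (1,2): δ = 136.92°  ·
  (1,3): δ = 103.19°  ·
  (1,4): δ = 60.43°  ✓
  (1,5): δ = 4.01°  ✓
  (1,6): δ = 29.26°  ✓
  (1,7): δ = 55.10°  ✓
  (2,3): δ = 146.27°  ·
  (2,4): δ = 103.51°  ·
  (2,5): δ = 39.07°  ✓
  (2,6): δ = 13.82°  ✓
  (2,7): δ = 12.02°  ✓
  (3,4): δ = 137.24°  ·
  (3,5): δ = 72.80°  ✓
  (3,6): δ = 47.55°  ✓
  (3,7): δ = 21.71°  ✓
  (4,5): δ = 115.56°  ·
  (4,6): δ = 90.31°  ·
  (4,7): δ = 64.47°  ✓
  (5,6): δ = 154.75°  ·
  (5,7): δ = 128.90°  ·
  (6,7): δ = 154.16°  ·
antipodal pairs: 15

count = 15; pairs: (0,2), (0,3), (0,4), (0,5), (1,4), (1,5), (1,6), (1,7), (2,5), (2,6), (2,7), (3,5), (3,6), (3,7), (4,7)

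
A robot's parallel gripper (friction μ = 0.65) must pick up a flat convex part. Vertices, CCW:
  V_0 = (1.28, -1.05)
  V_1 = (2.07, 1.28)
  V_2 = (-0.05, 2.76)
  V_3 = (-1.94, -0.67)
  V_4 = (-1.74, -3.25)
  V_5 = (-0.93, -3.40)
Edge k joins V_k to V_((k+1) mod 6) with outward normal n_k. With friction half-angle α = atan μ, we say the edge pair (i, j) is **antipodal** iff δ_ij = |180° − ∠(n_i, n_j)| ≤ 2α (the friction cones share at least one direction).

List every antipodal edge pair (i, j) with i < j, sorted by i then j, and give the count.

count = 6; pairs: (0,2), (0,3), (1,3), (1,4), (2,5), (3,5)

α = atan 0.65 = 33.02°;  2α = 66.05°
n_0 = (+0.9470, -0.3211)
n_1 = (+0.5724, +0.8200)
n_2 = (-0.8758, +0.4826)
n_3 = (-0.9970, -0.0773)
n_4 = (-0.1821, -0.9833)
n_5 = (+0.7285, -0.6851)
  (0,1): δ = 106.19°  ·
  (0,2): δ = 10.13°  ✓
  (0,3): δ = 23.16°  ✓
  (0,4): δ = 98.24°  ·
  (0,5): δ = 155.49°  ·
  (1,2): δ = 83.94°  ·
  (1,3): δ = 50.65°  ✓
  (1,4): δ = 24.43°  ✓
  (1,5): δ = 81.68°  ·
  (2,3): δ = 146.71°  ·
  (2,4): δ = 71.64°  ·
  (2,5): δ = 14.39°  ✓
  (3,4): δ = 104.92°  ·
  (3,5): δ = 47.67°  ✓
  (4,5): δ = 122.75°  ·
antipodal pairs: 6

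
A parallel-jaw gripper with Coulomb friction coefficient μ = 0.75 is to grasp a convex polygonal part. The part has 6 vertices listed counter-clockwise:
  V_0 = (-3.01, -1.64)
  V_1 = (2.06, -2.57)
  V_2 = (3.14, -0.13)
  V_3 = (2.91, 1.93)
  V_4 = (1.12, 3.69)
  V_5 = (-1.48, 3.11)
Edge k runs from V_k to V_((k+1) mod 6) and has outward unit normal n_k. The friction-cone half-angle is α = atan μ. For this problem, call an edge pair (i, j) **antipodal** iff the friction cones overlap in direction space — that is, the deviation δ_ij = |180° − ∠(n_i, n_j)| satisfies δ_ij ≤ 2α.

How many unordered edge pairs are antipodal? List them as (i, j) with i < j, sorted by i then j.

count = 7; pairs: (0,2), (0,3), (0,4), (1,4), (1,5), (2,5), (3,5)

α = atan 0.75 = 36.87°;  2α = 73.74°
n_0 = (-0.1804, -0.9836)
n_1 = (+0.9144, -0.4047)
n_2 = (+0.9938, +0.1110)
n_3 = (+0.7011, +0.7131)
n_4 = (-0.2177, +0.9760)
n_5 = (-0.9518, +0.3066)
  (0,1): δ = 103.48°  ·
  (0,2): δ = 73.23°  ✓
  (0,3): δ = 34.12°  ✓
  (0,4): δ = 22.97°  ✓
  (0,5): δ = 82.54°  ·
  (1,2): δ = 149.75°  ·
  (1,3): δ = 110.64°  ·
  (1,4): δ = 53.55°  ✓
  (1,5): δ = 6.02°  ✓
  (2,3): δ = 140.89°  ·
  (2,4): δ = 83.80°  ·
  (2,5): δ = 24.22°  ✓
  (3,4): δ = 122.91°  ·
  (3,5): δ = 63.34°  ✓
  (4,5): δ = 120.43°  ·
antipodal pairs: 7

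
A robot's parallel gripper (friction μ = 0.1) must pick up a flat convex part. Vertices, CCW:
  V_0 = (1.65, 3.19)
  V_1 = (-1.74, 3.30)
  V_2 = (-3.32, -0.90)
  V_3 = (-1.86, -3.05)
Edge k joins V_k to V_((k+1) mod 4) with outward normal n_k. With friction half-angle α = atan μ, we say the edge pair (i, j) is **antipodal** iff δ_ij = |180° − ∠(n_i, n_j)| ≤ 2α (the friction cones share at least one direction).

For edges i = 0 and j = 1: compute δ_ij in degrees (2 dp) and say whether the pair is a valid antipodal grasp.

α = atan 0.1 = 5.71°;  2α = 11.42°
edge 0: e_0 = (-3.39, +0.11);  n_0 = (+0.0324, +0.9995)
edge 1: e_1 = (-1.58, -4.20);  n_1 = (-0.9360, +0.3521)
∠(n_0, n_1) = 71.24°
δ = |180° − 71.24°| = 108.76°
108.76° > 2α = 11.42°  →  invalid

δ = 108.76°, invalid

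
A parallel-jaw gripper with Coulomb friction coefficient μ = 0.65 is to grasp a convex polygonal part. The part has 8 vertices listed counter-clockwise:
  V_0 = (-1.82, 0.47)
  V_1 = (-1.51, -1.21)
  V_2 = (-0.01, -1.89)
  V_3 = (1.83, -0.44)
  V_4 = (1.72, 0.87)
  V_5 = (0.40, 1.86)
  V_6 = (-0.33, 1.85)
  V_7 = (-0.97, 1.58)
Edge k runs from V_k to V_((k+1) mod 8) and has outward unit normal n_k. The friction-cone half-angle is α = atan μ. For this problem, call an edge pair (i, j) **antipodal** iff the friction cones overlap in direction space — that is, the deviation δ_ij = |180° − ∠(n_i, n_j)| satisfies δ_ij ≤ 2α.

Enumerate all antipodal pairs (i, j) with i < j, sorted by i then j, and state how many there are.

α = atan 0.65 = 33.02°;  2α = 66.05°
n_0 = (-0.9834, -0.1815)
n_1 = (-0.4129, -0.9108)
n_2 = (+0.6190, -0.7854)
n_3 = (+0.9965, +0.0837)
n_4 = (+0.6000, +0.8000)
n_5 = (-0.0137, +0.9999)
n_6 = (-0.3887, +0.9214)
n_7 = (-0.7940, +0.6080)
  (0,1): δ = 124.84°  ·
  (0,2): δ = 62.22°  ✓
  (0,3): δ = 5.65°  ✓
  (0,4): δ = 42.68°  ✓
  (0,5): δ = 80.33°  ·
  (0,6): δ = 102.42°  ·
  (0,7): δ = 132.10°  ·
  (1,2): δ = 117.37°  ·
  (1,3): δ = 60.81°  ✓
  (1,4): δ = 12.48°  ✓
  (1,5): δ = 25.17°  ✓
  (1,6): δ = 47.26°  ✓
  (1,7): δ = 76.94°  ·
  (2,3): δ = 123.44°  ·
  (2,4): δ = 75.11°  ·
  (2,5): δ = 37.45°  ✓
  (2,6): δ = 15.37°  ✓
  (2,7): δ = 14.32°  ✓
  (3,4): δ = 131.67°  ·
  (3,5): δ = 94.02°  ·
  (3,6): δ = 71.93°  ·
  (3,7): δ = 42.24°  ✓
  (4,5): δ = 142.35°  ·
  (4,6): δ = 120.26°  ·
  (4,7): δ = 90.57°  ·
  (5,6): δ = 157.91°  ·
  (5,7): δ = 128.23°  ·
  (6,7): δ = 150.32°  ·
antipodal pairs: 11

count = 11; pairs: (0,2), (0,3), (0,4), (1,3), (1,4), (1,5), (1,6), (2,5), (2,6), (2,7), (3,7)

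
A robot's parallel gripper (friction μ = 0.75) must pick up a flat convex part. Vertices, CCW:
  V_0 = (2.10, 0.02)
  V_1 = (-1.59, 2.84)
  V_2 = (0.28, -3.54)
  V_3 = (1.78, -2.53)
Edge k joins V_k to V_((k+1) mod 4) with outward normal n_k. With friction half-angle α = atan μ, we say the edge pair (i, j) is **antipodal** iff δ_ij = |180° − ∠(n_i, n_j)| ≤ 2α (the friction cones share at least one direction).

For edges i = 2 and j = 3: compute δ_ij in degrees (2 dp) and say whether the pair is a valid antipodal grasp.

α = atan 0.75 = 36.87°;  2α = 73.74°
edge 2: e_2 = (+1.50, +1.01);  n_2 = (+0.5585, -0.8295)
edge 3: e_3 = (+0.32, +2.55);  n_3 = (+0.9922, -0.1245)
∠(n_2, n_3) = 48.89°
δ = |180° − 48.89°| = 131.11°
131.11° > 2α = 73.74°  →  invalid

δ = 131.11°, invalid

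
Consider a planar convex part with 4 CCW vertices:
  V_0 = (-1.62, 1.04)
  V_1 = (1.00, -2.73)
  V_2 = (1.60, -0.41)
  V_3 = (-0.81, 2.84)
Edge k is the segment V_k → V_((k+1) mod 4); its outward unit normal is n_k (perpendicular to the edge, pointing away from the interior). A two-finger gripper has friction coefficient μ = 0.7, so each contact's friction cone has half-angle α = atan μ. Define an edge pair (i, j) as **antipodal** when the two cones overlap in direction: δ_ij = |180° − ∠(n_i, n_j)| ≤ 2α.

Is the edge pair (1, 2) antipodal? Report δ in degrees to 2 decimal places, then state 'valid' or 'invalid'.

α = atan 0.7 = 34.99°;  2α = 69.98°
edge 1: e_1 = (+0.60, +2.32);  n_1 = (+0.9681, -0.2504)
edge 2: e_2 = (-2.41, +3.25);  n_2 = (+0.8033, +0.5956)
∠(n_1, n_2) = 51.06°
δ = |180° − 51.06°| = 128.94°
128.94° > 2α = 69.98°  →  invalid

δ = 128.94°, invalid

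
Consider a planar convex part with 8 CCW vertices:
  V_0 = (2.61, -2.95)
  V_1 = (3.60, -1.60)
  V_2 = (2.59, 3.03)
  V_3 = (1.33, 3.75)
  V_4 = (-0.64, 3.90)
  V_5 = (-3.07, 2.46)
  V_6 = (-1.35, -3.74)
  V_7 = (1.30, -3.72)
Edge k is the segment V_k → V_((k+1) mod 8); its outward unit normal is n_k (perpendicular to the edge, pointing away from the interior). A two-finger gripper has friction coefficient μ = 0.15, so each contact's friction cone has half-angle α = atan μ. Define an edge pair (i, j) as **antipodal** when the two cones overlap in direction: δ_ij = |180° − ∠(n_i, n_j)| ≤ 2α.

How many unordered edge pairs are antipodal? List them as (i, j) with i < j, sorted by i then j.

α = atan 0.15 = 8.53°;  2α = 17.06°
n_0 = (+0.8064, -0.5914)
n_1 = (+0.9770, +0.2131)
n_2 = (+0.4961, +0.8682)
n_3 = (+0.0759, +0.9971)
n_4 = (-0.5098, +0.8603)
n_5 = (-0.9636, -0.2673)
n_6 = (+0.0075, -1.0000)
n_7 = (+0.5067, -0.8621)
  (0,1): δ = 131.44°  ·
  (0,2): δ = 83.49°  ·
  (0,3): δ = 58.10°  ·
  (0,4): δ = 23.10°  ·
  (0,5): δ = 51.76°  ·
  (0,6): δ = 126.69°  ·
  (0,7): δ = 156.70°  ·
  (1,2): δ = 132.05°  ·
  (1,3): δ = 106.66°  ·
  (1,4): δ = 71.66°  ·
  (1,5): δ = 3.20°  ✓
  (1,6): δ = 78.13°  ·
  (1,7): δ = 108.14°  ·
  (2,3): δ = 154.61°  ·
  (2,4): δ = 119.60°  ·
  (2,5): δ = 44.75°  ·
  (2,6): δ = 30.18°  ·
  (2,7): δ = 60.19°  ·
  (3,4): δ = 145.00°  ·
  (3,5): δ = 70.14°  ·
  (3,6): δ = 4.79°  ✓
  (3,7): δ = 34.80°  ·
  (4,5): δ = 105.15°  ·
  (4,6): δ = 30.22°  ·
  (4,7): δ = 0.20°  ✓
  (5,6): δ = 105.07°  ·
  (5,7): δ = 75.06°  ·
  (6,7): δ = 149.99°  ·
antipodal pairs: 3

count = 3; pairs: (1,5), (3,6), (4,7)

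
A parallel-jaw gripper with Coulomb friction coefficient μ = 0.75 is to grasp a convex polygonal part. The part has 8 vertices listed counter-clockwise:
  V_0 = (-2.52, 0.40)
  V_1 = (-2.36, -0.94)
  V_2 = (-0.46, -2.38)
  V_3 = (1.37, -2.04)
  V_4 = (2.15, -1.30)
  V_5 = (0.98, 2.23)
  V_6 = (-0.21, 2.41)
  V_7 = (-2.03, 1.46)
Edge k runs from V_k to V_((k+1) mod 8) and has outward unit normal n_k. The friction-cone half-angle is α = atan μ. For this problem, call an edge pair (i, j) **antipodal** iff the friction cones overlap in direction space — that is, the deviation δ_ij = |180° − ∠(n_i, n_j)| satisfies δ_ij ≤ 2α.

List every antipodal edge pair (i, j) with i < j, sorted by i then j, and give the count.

α = atan 0.75 = 36.87°;  2α = 73.74°
n_0 = (-0.9929, -0.1186)
n_1 = (-0.6040, -0.7970)
n_2 = (+0.1827, -0.9832)
n_3 = (+0.6883, -0.7255)
n_4 = (+0.9492, +0.3146)
n_5 = (+0.1496, +0.9888)
n_6 = (-0.4627, +0.8865)
n_7 = (-0.9077, +0.4196)
  (0,1): δ = 133.97°  ·
  (0,2): δ = 86.28°  ·
  (0,3): δ = 53.32°  ✓
  (0,4): δ = 11.53°  ✓
  (0,5): δ = 74.59°  ·
  (0,6): δ = 110.75°  ·
  (0,7): δ = 148.38°  ·
  (1,2): δ = 132.32°  ·
  (1,3): δ = 99.35°  ·
  (1,4): δ = 34.50°  ✓
  (1,5): δ = 28.56°  ✓
  (1,6): δ = 64.72°  ✓
  (1,7): δ = 102.35°  ·
  (2,3): δ = 147.03°  ·
  (2,4): δ = 82.19°  ·
  (2,5): δ = 19.13°  ✓
  (2,6): δ = 17.04°  ✓
  (2,7): δ = 54.67°  ✓
  (3,4): δ = 115.16°  ·
  (3,5): δ = 52.09°  ✓
  (3,6): δ = 15.93°  ✓
  (3,7): δ = 21.70°  ✓
  (4,5): δ = 116.94°  ·
  (4,6): δ = 80.77°  ·
  (4,7): δ = 43.15°  ✓
  (5,6): δ = 143.84°  ·
  (5,7): δ = 106.21°  ·
  (6,7): δ = 142.37°  ·
antipodal pairs: 12

count = 12; pairs: (0,3), (0,4), (1,4), (1,5), (1,6), (2,5), (2,6), (2,7), (3,5), (3,6), (3,7), (4,7)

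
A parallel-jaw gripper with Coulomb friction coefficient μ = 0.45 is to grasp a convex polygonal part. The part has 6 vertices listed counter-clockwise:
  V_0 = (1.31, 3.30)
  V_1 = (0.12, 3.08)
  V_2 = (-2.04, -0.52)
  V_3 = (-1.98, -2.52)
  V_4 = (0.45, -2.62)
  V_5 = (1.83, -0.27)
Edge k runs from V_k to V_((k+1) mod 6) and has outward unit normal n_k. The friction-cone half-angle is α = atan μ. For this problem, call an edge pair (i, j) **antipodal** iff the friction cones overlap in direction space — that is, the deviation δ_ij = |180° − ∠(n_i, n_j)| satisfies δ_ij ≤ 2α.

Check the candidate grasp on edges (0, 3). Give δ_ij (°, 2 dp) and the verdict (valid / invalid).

δ = 12.83°, valid

α = atan 0.45 = 24.23°;  2α = 48.46°
edge 0: e_0 = (-1.19, -0.22);  n_0 = (-0.1818, +0.9833)
edge 3: e_3 = (+2.43, -0.10);  n_3 = (-0.0411, -0.9992)
∠(n_0, n_3) = 167.17°
δ = |180° − 167.17°| = 12.83°
12.83° ≤ 2α = 48.46°  →  valid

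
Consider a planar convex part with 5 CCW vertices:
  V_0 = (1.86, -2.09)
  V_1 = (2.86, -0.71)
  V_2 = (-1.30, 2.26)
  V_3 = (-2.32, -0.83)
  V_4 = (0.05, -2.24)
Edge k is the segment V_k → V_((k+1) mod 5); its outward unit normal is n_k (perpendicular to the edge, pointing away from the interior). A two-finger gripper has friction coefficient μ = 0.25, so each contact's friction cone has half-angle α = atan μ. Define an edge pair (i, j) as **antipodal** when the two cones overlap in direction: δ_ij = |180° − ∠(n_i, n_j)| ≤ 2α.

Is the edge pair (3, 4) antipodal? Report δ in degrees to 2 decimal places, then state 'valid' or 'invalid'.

α = atan 0.25 = 14.04°;  2α = 28.07°
edge 3: e_3 = (+2.37, -1.41);  n_3 = (-0.5113, -0.8594)
edge 4: e_4 = (+1.81, +0.15);  n_4 = (+0.0826, -0.9966)
∠(n_3, n_4) = 35.49°
δ = |180° − 35.49°| = 144.51°
144.51° > 2α = 28.07°  →  invalid

δ = 144.51°, invalid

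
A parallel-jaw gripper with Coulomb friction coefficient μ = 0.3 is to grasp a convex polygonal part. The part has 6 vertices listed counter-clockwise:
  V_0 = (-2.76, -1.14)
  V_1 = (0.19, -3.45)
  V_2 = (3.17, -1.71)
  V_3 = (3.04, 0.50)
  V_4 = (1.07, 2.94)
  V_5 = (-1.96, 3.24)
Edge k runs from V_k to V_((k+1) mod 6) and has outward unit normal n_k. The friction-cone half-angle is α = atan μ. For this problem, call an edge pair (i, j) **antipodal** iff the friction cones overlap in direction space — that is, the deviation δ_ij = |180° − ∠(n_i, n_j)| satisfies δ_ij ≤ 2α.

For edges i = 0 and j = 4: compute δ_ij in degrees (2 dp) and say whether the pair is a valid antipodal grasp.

α = atan 0.3 = 16.70°;  2α = 33.40°
edge 0: e_0 = (+2.95, -2.31);  n_0 = (-0.6165, -0.7873)
edge 4: e_4 = (-3.03, +0.30);  n_4 = (+0.0985, +0.9951)
∠(n_0, n_4) = 147.59°
δ = |180° − 147.59°| = 32.41°
32.41° ≤ 2α = 33.40°  →  valid

δ = 32.41°, valid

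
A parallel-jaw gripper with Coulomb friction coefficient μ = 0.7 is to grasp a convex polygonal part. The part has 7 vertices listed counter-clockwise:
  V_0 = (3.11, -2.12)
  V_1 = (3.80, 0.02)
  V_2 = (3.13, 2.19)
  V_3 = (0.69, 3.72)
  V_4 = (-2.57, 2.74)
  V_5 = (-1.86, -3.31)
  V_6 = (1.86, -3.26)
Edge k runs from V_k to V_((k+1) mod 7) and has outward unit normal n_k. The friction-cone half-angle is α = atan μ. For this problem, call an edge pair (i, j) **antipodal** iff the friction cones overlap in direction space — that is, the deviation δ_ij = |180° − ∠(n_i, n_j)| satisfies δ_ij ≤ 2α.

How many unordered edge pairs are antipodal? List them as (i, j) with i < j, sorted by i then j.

count = 8; pairs: (0,3), (0,4), (1,4), (2,4), (2,5), (3,5), (3,6), (4,6)

α = atan 0.7 = 34.99°;  2α = 69.98°
n_0 = (+0.9518, -0.3069)
n_1 = (+0.9555, +0.2950)
n_2 = (+0.5312, +0.8472)
n_3 = (-0.2879, +0.9577)
n_4 = (-0.9932, -0.1166)
n_5 = (+0.0134, -0.9999)
n_6 = (+0.6738, -0.7389)
  (0,1): δ = 144.97°  ·
  (0,2): δ = 104.22°  ·
  (0,3): δ = 55.40°  ✓
  (0,4): δ = 24.56°  ✓
  (0,5): δ = 108.64°  ·
  (0,6): δ = 150.24°  ·
  (1,2): δ = 139.25°  ·
  (1,3): δ = 90.43°  ·
  (1,4): δ = 10.47°  ✓
  (1,5): δ = 73.61°  ·
  (1,6): δ = 115.21°  ·
  (2,3): δ = 131.18°  ·
  (2,4): δ = 51.22°  ✓
  (2,5): δ = 32.86°  ✓
  (2,6): δ = 74.45°  ·
  (3,4): δ = 100.04°  ·
  (3,5): δ = 15.96°  ✓
  (3,6): δ = 25.63°  ✓
  (4,5): δ = 95.92°  ·
  (4,6): δ = 54.33°  ✓
  (5,6): δ = 138.41°  ·
antipodal pairs: 8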